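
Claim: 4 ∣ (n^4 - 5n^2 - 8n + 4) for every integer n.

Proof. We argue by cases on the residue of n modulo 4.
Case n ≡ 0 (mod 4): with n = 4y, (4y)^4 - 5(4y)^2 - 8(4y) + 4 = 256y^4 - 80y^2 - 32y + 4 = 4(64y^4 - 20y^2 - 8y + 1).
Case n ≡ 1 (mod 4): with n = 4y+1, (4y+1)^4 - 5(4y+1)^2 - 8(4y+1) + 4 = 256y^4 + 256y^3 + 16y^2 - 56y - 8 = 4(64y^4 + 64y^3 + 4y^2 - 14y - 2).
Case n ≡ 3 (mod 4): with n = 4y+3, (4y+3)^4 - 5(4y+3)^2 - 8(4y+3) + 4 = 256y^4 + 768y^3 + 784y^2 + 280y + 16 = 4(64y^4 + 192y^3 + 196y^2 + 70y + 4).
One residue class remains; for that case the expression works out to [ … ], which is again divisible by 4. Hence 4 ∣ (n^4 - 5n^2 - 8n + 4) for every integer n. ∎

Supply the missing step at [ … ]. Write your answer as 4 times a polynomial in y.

4(64y^4 + 128y^3 + 76y^2 + 4y - 4)

The residues treated are {0, 1, 3}, so the missing case is n ≡ 2 (mod 4); write n = 4y+2.
Then (4y+2)^4 - 5(4y+2)^2 - 8(4y+2) + 4 = 256y^4 + 512y^3 + 304y^2 + 16y - 16 = 4(64y^4 + 128y^3 + 76y^2 + 4y - 4).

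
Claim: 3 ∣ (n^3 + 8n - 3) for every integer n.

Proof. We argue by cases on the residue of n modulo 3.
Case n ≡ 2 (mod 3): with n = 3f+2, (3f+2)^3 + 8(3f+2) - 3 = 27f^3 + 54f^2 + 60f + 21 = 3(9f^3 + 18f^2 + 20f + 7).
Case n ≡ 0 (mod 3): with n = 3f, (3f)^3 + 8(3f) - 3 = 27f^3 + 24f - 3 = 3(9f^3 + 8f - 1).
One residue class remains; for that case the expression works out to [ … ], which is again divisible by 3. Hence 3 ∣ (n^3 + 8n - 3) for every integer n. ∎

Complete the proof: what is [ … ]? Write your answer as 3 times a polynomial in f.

Only n ≡ 1 (mod 3) is unaccounted for. Put n = 3f+1:
(3f+1)^3 + 8(3f+1) - 3 expands to 27f^3 + 27f^2 + 33f + 6,
and factoring out 3 leaves 3(9f^3 + 9f^2 + 11f + 2).

3(9f^3 + 9f^2 + 11f + 2)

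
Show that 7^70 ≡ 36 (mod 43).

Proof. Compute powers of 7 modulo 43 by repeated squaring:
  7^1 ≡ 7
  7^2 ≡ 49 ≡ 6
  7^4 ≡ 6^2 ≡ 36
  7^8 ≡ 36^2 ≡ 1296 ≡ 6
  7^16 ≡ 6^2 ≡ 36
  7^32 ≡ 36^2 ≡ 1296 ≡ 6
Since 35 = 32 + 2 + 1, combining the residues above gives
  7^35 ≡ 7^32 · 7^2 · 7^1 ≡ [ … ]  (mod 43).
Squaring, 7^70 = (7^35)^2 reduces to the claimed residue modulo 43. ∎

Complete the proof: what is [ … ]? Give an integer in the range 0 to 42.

37

7^32 · 7^2 · 7^1 ≡ 6 · 6 · 7 = 252.
252 mod 43 = 37, so 7^35 ≡ 37 (mod 43).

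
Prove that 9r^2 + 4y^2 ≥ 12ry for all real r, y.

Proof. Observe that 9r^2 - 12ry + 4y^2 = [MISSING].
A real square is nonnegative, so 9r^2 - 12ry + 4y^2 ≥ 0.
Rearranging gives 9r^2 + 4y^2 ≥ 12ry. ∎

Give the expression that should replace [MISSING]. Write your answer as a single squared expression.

The leading and trailing coefficients are 3^2 and 2^2, and 12 = 2·3·2, so the trinomial is (3r - 2y)^2.
Hence 9r^2 - 12ry + 4y^2 ≥ 0.

(3r - 2y)^2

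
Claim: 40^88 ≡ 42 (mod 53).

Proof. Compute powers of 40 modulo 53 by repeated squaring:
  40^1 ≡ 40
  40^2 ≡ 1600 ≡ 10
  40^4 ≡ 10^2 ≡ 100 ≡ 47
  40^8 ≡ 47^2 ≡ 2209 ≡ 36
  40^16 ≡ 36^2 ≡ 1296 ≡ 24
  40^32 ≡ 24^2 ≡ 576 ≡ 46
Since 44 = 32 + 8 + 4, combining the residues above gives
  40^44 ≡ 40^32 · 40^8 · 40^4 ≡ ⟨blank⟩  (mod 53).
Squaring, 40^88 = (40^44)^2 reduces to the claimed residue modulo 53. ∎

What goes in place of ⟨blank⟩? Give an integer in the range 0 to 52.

Multiply the listed residues: 46 · 36 · 47 = 1656 → 77832.
Reducing modulo 53: 77832 = 1468·53 + 28, so 40^44 ≡ 28.

28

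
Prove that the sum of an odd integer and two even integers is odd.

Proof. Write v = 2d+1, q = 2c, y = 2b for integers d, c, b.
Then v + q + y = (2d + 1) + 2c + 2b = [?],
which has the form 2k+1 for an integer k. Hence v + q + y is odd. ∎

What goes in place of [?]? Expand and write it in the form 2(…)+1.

2(b + c + d) + 1

Expanding: (2d + 1) + 2c + 2b = 2b + 2c + 2d + 1.
Every term except the constant is even, so this is 2(b + c + d) + 1,
and b + c + d ∈ ℤ gives the required form.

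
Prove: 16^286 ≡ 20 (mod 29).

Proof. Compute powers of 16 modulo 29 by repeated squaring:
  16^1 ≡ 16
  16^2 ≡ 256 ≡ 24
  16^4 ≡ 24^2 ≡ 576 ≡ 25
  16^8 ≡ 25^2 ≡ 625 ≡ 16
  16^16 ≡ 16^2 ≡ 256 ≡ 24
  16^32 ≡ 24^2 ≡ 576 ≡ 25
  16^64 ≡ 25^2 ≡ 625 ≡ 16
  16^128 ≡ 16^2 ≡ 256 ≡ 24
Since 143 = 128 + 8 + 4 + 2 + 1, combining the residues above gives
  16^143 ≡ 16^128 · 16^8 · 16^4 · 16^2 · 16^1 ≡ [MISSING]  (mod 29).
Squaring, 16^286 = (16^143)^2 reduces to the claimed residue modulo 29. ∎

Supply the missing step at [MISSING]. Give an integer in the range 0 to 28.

7

16^128 · 16^8 · 16^4 · 16^2 · 16^1 ≡ 24 · 16 · 25 · 24 · 16 = 3686400.
3686400 mod 29 = 7, so 16^143 ≡ 7 (mod 29).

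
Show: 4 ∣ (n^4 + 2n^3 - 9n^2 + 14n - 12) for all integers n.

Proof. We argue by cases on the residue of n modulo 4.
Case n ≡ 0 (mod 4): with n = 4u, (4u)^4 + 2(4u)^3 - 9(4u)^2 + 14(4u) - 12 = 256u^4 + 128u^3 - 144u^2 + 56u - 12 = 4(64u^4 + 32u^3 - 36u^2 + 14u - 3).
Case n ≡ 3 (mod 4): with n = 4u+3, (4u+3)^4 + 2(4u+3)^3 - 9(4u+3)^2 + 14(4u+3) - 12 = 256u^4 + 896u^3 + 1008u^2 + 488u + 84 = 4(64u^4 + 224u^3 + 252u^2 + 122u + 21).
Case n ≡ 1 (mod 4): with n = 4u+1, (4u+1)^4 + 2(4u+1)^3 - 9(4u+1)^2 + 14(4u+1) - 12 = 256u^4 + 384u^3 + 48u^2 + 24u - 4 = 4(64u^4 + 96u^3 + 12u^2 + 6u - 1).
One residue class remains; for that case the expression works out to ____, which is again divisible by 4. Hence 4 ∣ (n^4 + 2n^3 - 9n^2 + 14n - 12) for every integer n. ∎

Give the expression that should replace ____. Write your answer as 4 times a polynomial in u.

4(64u^4 + 160u^3 + 108u^2 + 34u + 3)

Only n ≡ 2 (mod 4) is unaccounted for. Put n = 4u+2:
(4u+2)^4 + 2(4u+2)^3 - 9(4u+2)^2 + 14(4u+2) - 12 expands to 256u^4 + 640u^3 + 432u^2 + 136u + 12,
and factoring out 4 leaves 4(64u^4 + 160u^3 + 108u^2 + 34u + 3).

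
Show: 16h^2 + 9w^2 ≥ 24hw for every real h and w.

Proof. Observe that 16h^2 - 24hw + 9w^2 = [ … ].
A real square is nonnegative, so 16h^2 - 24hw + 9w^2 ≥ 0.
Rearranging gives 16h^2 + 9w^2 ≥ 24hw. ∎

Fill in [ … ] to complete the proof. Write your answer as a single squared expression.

16h^2 - 24hw + 9w^2 is a perfect-square trinomial: the outer terms are (4h)^2 and (3w)^2, and the cross term is -2·4h·3w.
So 16h^2 - 24hw + 9w^2 = (4h - 3w)^2 ≥ 0.

(4h - 3w)^2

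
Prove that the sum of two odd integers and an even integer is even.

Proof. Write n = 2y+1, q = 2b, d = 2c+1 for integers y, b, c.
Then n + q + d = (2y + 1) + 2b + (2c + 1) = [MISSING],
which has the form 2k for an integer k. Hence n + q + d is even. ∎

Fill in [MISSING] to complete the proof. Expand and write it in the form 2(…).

2(b + c + y + 1)

Expanding: (2y + 1) + 2b + (2c + 1) = 2b + 2c + 2y + 2.
Every term is even; pulling out the factor of 2 gives 2(b + c + y + 1).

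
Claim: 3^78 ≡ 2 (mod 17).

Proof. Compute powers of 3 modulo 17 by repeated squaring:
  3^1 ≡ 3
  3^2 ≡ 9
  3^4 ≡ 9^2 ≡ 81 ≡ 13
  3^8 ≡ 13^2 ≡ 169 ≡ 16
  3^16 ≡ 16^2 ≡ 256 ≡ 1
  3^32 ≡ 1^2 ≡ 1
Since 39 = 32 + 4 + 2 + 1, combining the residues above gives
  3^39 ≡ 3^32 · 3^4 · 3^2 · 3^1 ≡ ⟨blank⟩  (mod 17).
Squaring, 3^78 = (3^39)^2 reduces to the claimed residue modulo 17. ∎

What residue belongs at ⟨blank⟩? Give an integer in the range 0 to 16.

3^32 · 3^4 · 3^2 · 3^1 ≡ 1 · 13 · 9 · 3 = 351.
351 mod 17 = 11, so 3^39 ≡ 11 (mod 17).

11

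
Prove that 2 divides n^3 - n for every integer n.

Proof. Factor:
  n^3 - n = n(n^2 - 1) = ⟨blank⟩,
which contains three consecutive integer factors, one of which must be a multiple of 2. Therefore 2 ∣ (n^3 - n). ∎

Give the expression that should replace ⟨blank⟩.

n(n^2 - 1) = n(n - 1)(n + 1) = (n - 1)n(n + 1).
These three factors are consecutive integers, so their product is divisible by 2.

(n - 1)n(n + 1)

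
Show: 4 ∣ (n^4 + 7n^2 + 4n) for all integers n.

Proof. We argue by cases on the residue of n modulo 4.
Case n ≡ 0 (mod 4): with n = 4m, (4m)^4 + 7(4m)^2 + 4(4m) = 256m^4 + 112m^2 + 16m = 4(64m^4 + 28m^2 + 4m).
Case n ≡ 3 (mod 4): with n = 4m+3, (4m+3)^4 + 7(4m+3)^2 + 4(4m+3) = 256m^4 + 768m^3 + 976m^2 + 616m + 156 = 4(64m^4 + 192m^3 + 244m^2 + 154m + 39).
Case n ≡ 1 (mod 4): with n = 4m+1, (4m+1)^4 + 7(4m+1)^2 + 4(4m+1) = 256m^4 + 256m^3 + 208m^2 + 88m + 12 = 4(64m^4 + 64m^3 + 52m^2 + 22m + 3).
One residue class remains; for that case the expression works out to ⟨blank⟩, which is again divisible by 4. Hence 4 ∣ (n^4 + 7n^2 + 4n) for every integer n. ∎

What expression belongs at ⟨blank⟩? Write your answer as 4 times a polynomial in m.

Only n ≡ 2 (mod 4) is unaccounted for. Put n = 4m+2:
(4m+2)^4 + 7(4m+2)^2 + 4(4m+2) expands to 256m^4 + 512m^3 + 496m^2 + 256m + 52,
and factoring out 4 leaves 4(64m^4 + 128m^3 + 124m^2 + 64m + 13).

4(64m^4 + 128m^3 + 124m^2 + 64m + 13)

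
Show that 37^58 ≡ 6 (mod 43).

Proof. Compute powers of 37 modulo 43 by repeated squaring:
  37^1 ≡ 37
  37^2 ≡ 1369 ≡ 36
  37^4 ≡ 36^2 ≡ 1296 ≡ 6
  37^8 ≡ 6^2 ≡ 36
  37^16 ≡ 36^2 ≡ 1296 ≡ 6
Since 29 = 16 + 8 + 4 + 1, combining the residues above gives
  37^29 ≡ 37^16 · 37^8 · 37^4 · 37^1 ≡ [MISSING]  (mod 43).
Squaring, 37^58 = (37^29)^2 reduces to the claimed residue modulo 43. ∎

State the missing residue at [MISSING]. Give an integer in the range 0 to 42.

7

Multiply the listed residues: 6 · 36 · 6 · 37 = 216 → 1296 → 47952.
Reducing modulo 43: 47952 = 1115·43 + 7, so 37^29 ≡ 7.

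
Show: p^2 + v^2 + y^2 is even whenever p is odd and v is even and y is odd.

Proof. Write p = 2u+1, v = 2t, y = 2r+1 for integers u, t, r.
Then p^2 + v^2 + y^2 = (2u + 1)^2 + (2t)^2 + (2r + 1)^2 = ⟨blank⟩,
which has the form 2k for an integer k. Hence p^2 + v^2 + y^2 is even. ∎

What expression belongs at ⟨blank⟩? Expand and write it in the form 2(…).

(2u + 1)^2 + (2t)^2 + (2r + 1)^2 = 4r^2 + 4r + 4t^2 + 4u^2 + 4u + 2
= 2(2r^2 + 2r + 2t^2 + 2u^2 + 2u + 1).
Since 2r^2 + 2r + 2t^2 + 2u^2 + 2u + 1 is an integer, the sum of squares is of the form 2k for an integer k.

2(2r^2 + 2r + 2t^2 + 2u^2 + 2u + 1)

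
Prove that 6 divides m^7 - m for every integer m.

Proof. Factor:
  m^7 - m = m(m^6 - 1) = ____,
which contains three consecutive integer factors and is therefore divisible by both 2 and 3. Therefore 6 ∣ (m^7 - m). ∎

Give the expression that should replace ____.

m^6 - 1 = (m^2 - 1)(m^4 + m^2 + 1), and m^2 - 1 = (m-1)(m+1).
So m(m^6 - 1) = (m - 1)m(m + 1)(m^4 + m^2 + 1).

(m - 1)m(m + 1)(m^4 + m^2 + 1)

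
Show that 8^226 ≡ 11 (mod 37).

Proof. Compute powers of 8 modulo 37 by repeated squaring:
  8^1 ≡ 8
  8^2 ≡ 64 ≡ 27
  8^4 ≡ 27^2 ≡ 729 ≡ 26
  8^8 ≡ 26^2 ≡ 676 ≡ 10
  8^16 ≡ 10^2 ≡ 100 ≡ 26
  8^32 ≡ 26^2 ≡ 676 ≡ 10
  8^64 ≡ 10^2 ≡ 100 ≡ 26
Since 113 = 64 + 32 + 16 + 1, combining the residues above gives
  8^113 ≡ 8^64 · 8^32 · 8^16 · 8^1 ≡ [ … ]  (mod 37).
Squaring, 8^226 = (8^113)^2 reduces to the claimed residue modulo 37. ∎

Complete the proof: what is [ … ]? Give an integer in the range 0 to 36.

8^64 · 8^32 · 8^16 · 8^1 ≡ 26 · 10 · 26 · 8 = 54080.
54080 mod 37 = 23, so 8^113 ≡ 23 (mod 37).

23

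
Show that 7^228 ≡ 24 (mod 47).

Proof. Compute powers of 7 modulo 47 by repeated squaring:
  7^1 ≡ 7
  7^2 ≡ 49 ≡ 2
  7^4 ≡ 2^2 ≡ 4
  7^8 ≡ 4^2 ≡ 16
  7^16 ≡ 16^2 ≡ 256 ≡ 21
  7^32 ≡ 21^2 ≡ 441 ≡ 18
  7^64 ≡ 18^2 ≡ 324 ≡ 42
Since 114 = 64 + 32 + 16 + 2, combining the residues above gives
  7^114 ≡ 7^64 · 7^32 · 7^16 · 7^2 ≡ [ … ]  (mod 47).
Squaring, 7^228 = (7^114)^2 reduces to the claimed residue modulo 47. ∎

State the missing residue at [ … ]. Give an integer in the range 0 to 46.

Multiply the listed residues: 42 · 18 · 21 · 2 = 756 → 15876 → 31752.
Reducing modulo 47: 31752 = 675·47 + 27, so 7^114 ≡ 27.

27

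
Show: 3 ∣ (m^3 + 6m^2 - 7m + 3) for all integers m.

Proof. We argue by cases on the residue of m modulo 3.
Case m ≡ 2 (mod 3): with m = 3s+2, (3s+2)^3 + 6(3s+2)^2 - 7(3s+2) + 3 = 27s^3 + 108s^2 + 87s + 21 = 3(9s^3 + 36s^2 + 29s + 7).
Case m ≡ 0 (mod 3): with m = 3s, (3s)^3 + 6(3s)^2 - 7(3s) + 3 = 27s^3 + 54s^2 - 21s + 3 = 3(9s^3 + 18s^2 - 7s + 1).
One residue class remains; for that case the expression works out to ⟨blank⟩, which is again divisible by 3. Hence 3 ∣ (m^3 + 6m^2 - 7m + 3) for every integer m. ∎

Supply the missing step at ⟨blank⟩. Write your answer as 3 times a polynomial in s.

3(9s^3 + 27s^2 + 8s + 1)

Only m ≡ 1 (mod 3) is unaccounted for. Put m = 3s+1:
(3s+1)^3 + 6(3s+1)^2 - 7(3s+1) + 3 expands to 27s^3 + 81s^2 + 24s + 3,
and factoring out 3 leaves 3(9s^3 + 27s^2 + 8s + 1).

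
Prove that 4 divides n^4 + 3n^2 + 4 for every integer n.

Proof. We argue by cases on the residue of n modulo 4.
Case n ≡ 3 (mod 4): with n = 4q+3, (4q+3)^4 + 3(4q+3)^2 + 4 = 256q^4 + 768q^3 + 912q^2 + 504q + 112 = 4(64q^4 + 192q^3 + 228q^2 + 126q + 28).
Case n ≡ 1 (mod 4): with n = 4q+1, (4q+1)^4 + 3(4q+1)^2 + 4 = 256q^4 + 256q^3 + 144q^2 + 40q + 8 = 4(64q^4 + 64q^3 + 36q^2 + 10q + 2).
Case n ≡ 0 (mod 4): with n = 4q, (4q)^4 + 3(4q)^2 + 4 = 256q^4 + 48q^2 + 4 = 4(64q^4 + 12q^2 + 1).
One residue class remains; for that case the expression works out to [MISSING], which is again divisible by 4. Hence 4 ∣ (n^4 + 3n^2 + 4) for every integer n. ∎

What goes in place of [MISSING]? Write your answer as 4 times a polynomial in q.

4(64q^4 + 128q^3 + 108q^2 + 44q + 8)

The residues treated are {3, 1, 0}, so the missing case is n ≡ 2 (mod 4); write n = 4q+2.
Then (4q+2)^4 + 3(4q+2)^2 + 4 = 256q^4 + 512q^3 + 432q^2 + 176q + 32 = 4(64q^4 + 128q^3 + 108q^2 + 44q + 8).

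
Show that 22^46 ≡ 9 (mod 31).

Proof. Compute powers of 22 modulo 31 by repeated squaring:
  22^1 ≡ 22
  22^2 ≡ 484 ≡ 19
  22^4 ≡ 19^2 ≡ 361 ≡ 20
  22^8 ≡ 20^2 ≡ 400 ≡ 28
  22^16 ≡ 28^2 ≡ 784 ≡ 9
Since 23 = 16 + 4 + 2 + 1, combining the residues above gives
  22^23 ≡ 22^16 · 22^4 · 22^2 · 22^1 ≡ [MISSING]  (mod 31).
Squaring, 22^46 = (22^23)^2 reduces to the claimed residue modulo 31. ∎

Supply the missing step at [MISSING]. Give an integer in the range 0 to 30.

Multiply the listed residues: 9 · 20 · 19 · 22 = 180 → 3420 → 75240.
Reducing modulo 31: 75240 = 2427·31 + 3, so 22^23 ≡ 3.

3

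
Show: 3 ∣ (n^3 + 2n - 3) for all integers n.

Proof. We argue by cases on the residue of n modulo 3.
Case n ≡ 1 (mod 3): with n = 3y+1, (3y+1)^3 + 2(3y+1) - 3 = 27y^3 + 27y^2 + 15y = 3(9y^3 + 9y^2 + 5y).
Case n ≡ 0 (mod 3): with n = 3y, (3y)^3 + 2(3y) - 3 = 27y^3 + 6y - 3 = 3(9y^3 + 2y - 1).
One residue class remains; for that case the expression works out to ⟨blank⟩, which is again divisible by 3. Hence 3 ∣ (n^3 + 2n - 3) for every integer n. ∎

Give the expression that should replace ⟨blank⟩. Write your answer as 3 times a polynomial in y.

Only n ≡ 2 (mod 3) is unaccounted for. Put n = 3y+2:
(3y+2)^3 + 2(3y+2) - 3 expands to 27y^3 + 54y^2 + 42y + 9,
and factoring out 3 leaves 3(9y^3 + 18y^2 + 14y + 3).

3(9y^3 + 18y^2 + 14y + 3)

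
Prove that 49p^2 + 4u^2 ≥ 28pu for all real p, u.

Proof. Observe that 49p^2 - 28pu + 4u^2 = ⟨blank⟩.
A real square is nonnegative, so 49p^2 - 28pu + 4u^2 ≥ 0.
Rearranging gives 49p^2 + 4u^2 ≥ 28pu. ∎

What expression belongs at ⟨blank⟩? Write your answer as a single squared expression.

(7p - 2u)^2

49p^2 - 28pu + 4u^2 is a perfect-square trinomial: the outer terms are (7p)^2 and (2u)^2, and the cross term is -2·7p·2u.
So 49p^2 - 28pu + 4u^2 = (7p - 2u)^2 ≥ 0.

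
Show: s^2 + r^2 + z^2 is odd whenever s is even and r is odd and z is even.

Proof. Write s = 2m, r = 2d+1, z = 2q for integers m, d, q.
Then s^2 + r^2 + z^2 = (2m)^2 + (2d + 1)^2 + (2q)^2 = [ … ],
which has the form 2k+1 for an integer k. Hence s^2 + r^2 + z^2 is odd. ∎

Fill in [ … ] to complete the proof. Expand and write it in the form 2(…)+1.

2(2d^2 + 2d + 2m^2 + 2q^2) + 1

Expanding: (2m)^2 + (2d + 1)^2 + (2q)^2 = 4d^2 + 4d + 4m^2 + 4q^2 + 1.
Every term except the constant is even, so this is 2(2d^2 + 2d + 2m^2 + 2q^2) + 1,
and 2d^2 + 2d + 2m^2 + 2q^2 ∈ ℤ gives the required form.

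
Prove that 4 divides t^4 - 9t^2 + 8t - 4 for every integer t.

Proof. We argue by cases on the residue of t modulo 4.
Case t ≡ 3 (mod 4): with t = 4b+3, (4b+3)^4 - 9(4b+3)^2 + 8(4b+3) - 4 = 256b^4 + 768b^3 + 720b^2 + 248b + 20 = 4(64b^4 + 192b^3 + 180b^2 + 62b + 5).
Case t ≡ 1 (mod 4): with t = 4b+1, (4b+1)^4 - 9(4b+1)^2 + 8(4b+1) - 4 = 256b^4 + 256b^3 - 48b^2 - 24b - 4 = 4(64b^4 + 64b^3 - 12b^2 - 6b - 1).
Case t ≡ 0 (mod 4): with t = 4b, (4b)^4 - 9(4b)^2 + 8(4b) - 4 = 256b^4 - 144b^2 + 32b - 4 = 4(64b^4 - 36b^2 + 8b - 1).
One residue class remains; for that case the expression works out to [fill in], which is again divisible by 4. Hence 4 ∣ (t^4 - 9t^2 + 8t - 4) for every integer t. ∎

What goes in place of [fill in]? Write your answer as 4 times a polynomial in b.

4(64b^4 + 128b^3 + 60b^2 + 4b - 2)

Only t ≡ 2 (mod 4) is unaccounted for. Put t = 4b+2:
(4b+2)^4 - 9(4b+2)^2 + 8(4b+2) - 4 expands to 256b^4 + 512b^3 + 240b^2 + 16b - 8,
and factoring out 4 leaves 4(64b^4 + 128b^3 + 60b^2 + 4b - 2).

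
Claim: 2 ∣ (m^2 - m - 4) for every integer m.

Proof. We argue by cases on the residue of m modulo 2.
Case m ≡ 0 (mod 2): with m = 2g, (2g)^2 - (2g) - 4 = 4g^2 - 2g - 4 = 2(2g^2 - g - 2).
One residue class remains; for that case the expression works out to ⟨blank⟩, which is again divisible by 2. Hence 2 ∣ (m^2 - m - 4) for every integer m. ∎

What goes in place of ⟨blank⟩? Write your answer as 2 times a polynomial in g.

The residues treated are {0}, so the missing case is m ≡ 1 (mod 2); write m = 2g+1.
Then (2g+1)^2 - (2g+1) - 4 = 4g^2 + 2g - 4 = 2(2g^2 + g - 2).

2(2g^2 + g - 2)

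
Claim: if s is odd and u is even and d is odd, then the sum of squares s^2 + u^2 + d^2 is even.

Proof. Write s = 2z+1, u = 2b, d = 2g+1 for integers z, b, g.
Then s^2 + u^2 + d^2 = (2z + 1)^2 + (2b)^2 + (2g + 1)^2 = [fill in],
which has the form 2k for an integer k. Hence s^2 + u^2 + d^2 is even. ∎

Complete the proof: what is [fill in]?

Expanding: (2z + 1)^2 + (2b)^2 + (2g + 1)^2 = 4b^2 + 4g^2 + 4g + 4z^2 + 4z + 2.
Every term is even; pulling out the factor of 2 gives 2(2b^2 + 2g^2 + 2g + 2z^2 + 2z + 1).

2(2b^2 + 2g^2 + 2g + 2z^2 + 2z + 1)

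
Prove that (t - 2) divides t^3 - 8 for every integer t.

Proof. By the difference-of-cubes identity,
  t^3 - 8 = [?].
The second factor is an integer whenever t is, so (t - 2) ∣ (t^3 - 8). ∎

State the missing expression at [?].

(t - 2)(t^2 + 2t + 4)

Polynomial division of t^3 - 8 by t - 2 leaves remainder 0 and quotient t^2 + 2t + 4.
Hence t^3 - 8 = (t - 2)(t^2 + 2t + 4).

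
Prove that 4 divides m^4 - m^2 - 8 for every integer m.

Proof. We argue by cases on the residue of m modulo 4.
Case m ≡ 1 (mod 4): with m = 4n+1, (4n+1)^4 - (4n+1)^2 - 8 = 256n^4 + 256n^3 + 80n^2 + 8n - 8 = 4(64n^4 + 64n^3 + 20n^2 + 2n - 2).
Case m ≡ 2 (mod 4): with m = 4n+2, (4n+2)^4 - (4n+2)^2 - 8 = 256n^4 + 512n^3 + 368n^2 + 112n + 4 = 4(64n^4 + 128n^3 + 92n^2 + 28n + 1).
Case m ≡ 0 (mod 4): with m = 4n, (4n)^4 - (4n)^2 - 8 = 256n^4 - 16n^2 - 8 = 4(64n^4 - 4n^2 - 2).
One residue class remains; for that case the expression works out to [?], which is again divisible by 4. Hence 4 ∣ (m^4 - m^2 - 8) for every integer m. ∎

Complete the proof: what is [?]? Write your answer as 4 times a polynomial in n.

4(64n^4 + 192n^3 + 212n^2 + 102n + 16)

The residues treated are {1, 2, 0}, so the missing case is m ≡ 3 (mod 4); write m = 4n+3.
Then (4n+3)^4 - (4n+3)^2 - 8 = 256n^4 + 768n^3 + 848n^2 + 408n + 64 = 4(64n^4 + 192n^3 + 212n^2 + 102n + 16).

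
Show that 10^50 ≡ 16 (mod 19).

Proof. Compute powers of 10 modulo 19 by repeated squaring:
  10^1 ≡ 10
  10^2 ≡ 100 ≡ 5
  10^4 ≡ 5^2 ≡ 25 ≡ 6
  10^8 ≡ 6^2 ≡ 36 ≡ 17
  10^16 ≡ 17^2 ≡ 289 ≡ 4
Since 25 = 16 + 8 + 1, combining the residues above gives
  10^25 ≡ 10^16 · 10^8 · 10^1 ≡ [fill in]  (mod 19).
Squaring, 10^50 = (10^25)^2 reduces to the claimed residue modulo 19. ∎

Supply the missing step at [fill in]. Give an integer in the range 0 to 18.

15

10^16 · 10^8 · 10^1 ≡ 4 · 17 · 10 = 680.
680 mod 19 = 15, so 10^25 ≡ 15 (mod 19).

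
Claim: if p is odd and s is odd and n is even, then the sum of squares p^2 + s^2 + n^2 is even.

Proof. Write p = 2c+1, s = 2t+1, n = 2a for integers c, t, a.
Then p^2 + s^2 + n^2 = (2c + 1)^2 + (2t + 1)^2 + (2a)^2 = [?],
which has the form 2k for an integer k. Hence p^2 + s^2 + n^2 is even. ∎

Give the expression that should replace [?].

(2c + 1)^2 + (2t + 1)^2 + (2a)^2 = 4a^2 + 4c^2 + 4c + 4t^2 + 4t + 2
= 2(2a^2 + 2c^2 + 2c + 2t^2 + 2t + 1).
Since 2a^2 + 2c^2 + 2c + 2t^2 + 2t + 1 is an integer, the sum of squares is of the form 2k for an integer k.

2(2a^2 + 2c^2 + 2c + 2t^2 + 2t + 1)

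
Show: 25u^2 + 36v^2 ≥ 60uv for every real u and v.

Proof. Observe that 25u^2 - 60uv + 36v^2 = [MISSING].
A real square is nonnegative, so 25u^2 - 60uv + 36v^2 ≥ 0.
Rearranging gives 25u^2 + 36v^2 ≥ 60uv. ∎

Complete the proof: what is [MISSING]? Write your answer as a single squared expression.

(5u - 6v)^2

25u^2 - 60uv + 36v^2 is a perfect-square trinomial: the outer terms are (5u)^2 and (6v)^2, and the cross term is -2·5u·6v.
So 25u^2 - 60uv + 36v^2 = (5u - 6v)^2 ≥ 0.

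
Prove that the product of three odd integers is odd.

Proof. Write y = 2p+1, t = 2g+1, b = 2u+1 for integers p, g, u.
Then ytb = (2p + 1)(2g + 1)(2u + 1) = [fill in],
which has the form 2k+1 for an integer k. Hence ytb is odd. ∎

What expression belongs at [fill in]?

2(4gpu + 2gp + 2gu + g + 2pu + p + u) + 1

Expanding: (2p + 1)(2g + 1)(2u + 1) = 8gpu + 4gp + 4gu + 2g + 4pu + 2p + 2u + 1.
Every term except the constant is even, so this is 2(4gpu + 2gp + 2gu + g + 2pu + p + u) + 1,
and 4gpu + 2gp + 2gu + g + 2pu + p + u ∈ ℤ gives the required form.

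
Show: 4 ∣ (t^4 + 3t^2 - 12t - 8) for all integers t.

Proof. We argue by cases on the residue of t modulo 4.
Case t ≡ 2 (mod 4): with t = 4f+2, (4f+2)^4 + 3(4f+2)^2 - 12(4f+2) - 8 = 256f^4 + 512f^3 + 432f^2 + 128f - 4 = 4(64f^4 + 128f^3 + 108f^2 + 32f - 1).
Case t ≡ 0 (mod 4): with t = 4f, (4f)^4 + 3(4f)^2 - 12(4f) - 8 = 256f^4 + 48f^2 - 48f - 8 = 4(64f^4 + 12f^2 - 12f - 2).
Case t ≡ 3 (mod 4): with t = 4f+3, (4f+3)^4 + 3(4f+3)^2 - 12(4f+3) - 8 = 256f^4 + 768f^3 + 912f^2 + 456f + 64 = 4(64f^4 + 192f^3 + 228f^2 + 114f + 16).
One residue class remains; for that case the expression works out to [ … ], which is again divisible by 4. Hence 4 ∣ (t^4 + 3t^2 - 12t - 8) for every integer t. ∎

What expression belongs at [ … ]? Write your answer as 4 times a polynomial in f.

4(64f^4 + 64f^3 + 36f^2 - 2f - 4)

The residues treated are {2, 0, 3}, so the missing case is t ≡ 1 (mod 4); write t = 4f+1.
Then (4f+1)^4 + 3(4f+1)^2 - 12(4f+1) - 8 = 256f^4 + 256f^3 + 144f^2 - 8f - 16 = 4(64f^4 + 64f^3 + 36f^2 - 2f - 4).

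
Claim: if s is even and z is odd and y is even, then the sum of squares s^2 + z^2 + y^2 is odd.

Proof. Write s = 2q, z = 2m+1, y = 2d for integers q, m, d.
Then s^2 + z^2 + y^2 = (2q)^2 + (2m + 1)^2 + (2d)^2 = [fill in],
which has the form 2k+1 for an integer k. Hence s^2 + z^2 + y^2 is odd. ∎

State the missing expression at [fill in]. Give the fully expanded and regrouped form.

Expanding: (2q)^2 + (2m + 1)^2 + (2d)^2 = 4d^2 + 4m^2 + 4m + 4q^2 + 1.
Every term except the constant is even, so this is 2(2d^2 + 2m^2 + 2m + 2q^2) + 1,
and 2d^2 + 2m^2 + 2m + 2q^2 ∈ ℤ gives the required form.

2(2d^2 + 2m^2 + 2m + 2q^2) + 1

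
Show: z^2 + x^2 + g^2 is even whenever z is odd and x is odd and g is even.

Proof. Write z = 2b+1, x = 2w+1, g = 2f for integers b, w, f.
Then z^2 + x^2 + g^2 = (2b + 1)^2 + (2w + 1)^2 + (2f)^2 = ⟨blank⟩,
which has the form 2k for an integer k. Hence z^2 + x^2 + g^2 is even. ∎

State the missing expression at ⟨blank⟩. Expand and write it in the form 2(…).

2(2b^2 + 2b + 2f^2 + 2w^2 + 2w + 1)

Expanding: (2b + 1)^2 + (2w + 1)^2 + (2f)^2 = 4b^2 + 4b + 4f^2 + 4w^2 + 4w + 2.
Every term is even; pulling out the factor of 2 gives 2(2b^2 + 2b + 2f^2 + 2w^2 + 2w + 1).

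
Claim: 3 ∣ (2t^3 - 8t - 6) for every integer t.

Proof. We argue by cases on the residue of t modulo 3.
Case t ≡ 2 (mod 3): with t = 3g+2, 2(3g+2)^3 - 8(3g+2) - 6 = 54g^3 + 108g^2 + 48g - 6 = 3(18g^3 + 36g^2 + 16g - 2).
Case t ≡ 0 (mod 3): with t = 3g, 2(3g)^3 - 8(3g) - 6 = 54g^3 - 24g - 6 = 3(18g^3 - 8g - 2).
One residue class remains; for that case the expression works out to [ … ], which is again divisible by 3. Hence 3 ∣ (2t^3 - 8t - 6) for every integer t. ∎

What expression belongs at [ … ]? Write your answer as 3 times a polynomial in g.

3(18g^3 + 18g^2 - 2g - 4)

Only t ≡ 1 (mod 3) is unaccounted for. Put t = 3g+1:
2(3g+1)^3 - 8(3g+1) - 6 expands to 54g^3 + 54g^2 - 6g - 12,
and factoring out 3 leaves 3(18g^3 + 18g^2 - 2g - 4).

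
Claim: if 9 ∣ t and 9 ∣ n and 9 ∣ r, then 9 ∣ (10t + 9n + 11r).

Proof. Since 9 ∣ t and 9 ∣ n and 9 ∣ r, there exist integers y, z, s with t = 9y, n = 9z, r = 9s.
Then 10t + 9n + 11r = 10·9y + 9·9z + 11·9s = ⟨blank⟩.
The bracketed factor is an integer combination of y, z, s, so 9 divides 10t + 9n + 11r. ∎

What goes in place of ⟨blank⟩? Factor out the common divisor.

9(11s + 10y + 9z)

Pull the common 9 out of every term: 10·9y + 9·9z + 11·9s = 9(11s + 10y + 9z).
11s + 10y + 9z is an integer, which exhibits the divisibility.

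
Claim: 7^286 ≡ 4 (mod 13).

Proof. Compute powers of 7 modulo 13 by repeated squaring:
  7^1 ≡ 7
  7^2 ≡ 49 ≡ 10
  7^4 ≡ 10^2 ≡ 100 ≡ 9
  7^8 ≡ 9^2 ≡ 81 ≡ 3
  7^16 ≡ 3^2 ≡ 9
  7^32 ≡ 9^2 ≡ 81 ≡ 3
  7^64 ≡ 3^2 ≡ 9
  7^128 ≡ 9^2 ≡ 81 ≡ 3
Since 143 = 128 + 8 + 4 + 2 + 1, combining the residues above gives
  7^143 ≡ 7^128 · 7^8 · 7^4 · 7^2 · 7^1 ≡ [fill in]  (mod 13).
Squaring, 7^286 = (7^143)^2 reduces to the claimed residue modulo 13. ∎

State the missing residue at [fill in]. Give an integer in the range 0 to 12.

Multiply the listed residues: 3 · 3 · 9 · 10 · 7 = 9 → 81 → 810 → 5670.
Reducing modulo 13: 5670 = 436·13 + 2, so 7^143 ≡ 2.

2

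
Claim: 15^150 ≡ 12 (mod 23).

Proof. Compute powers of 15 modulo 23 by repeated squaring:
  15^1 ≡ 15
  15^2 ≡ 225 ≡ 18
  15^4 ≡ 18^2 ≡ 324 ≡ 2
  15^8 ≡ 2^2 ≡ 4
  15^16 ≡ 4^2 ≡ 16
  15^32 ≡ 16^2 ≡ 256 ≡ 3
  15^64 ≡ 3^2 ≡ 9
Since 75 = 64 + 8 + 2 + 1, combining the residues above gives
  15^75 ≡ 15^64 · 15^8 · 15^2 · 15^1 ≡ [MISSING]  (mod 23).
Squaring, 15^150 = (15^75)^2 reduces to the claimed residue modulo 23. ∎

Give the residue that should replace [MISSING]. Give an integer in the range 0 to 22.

15^64 · 15^8 · 15^2 · 15^1 ≡ 9 · 4 · 18 · 15 = 9720.
9720 mod 23 = 14, so 15^75 ≡ 14 (mod 23).

14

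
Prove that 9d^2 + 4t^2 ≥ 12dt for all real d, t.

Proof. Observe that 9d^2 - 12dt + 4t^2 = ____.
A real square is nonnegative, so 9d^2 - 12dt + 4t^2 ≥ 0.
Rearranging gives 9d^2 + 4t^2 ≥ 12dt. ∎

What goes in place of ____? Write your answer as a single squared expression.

(3d - 2t)^2

The leading and trailing coefficients are 3^2 and 2^2, and 12 = 2·3·2, so the trinomial is (3d - 2t)^2.
Hence 9d^2 - 12dt + 4t^2 ≥ 0.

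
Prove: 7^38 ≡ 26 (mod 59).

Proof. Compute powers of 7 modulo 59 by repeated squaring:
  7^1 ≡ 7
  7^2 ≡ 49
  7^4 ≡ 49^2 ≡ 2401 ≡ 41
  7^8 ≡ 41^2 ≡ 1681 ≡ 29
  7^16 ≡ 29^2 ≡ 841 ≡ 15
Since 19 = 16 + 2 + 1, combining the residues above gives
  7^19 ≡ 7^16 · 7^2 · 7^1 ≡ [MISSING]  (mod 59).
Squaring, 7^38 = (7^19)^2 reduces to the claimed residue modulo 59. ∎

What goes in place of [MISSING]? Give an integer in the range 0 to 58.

12

Multiply the listed residues: 15 · 49 · 7 = 735 → 5145.
Reducing modulo 59: 5145 = 87·59 + 12, so 7^19 ≡ 12.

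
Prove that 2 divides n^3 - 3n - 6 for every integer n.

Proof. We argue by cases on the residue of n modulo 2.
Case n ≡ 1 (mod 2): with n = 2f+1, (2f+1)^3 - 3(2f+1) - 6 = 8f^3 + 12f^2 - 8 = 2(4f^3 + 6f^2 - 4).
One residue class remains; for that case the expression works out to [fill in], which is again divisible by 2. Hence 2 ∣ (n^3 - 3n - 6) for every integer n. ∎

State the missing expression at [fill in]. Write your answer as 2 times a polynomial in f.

The residues treated are {1}, so the missing case is n ≡ 0 (mod 2); write n = 2f.
Then (2f)^3 - 3(2f) - 6 = 8f^3 - 6f - 6 = 2(4f^3 - 3f - 3).

2(4f^3 - 3f - 3)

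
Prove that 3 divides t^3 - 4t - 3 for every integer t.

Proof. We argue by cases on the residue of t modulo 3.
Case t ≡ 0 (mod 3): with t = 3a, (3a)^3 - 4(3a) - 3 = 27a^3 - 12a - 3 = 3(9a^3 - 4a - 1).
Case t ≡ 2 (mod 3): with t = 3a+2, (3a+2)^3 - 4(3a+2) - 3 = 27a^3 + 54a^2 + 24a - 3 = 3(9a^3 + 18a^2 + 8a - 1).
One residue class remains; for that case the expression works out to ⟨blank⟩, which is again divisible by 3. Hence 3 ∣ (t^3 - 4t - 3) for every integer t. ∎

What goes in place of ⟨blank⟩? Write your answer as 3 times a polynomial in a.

Only t ≡ 1 (mod 3) is unaccounted for. Put t = 3a+1:
(3a+1)^3 - 4(3a+1) - 3 expands to 27a^3 + 27a^2 - 3a - 6,
and factoring out 3 leaves 3(9a^3 + 9a^2 - a - 2).

3(9a^3 + 9a^2 - a - 2)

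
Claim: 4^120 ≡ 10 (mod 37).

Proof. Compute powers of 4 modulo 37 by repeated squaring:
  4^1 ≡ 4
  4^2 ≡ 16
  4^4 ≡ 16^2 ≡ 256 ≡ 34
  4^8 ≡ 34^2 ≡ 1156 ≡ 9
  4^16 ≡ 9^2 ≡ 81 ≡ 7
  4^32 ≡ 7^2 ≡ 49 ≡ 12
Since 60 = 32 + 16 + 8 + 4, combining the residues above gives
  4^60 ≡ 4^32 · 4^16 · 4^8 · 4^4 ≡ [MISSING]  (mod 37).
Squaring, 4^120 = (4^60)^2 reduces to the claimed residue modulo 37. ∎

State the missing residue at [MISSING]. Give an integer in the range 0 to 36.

Multiply the listed residues: 12 · 7 · 9 · 34 = 84 → 756 → 25704.
Reducing modulo 37: 25704 = 694·37 + 26, so 4^60 ≡ 26.

26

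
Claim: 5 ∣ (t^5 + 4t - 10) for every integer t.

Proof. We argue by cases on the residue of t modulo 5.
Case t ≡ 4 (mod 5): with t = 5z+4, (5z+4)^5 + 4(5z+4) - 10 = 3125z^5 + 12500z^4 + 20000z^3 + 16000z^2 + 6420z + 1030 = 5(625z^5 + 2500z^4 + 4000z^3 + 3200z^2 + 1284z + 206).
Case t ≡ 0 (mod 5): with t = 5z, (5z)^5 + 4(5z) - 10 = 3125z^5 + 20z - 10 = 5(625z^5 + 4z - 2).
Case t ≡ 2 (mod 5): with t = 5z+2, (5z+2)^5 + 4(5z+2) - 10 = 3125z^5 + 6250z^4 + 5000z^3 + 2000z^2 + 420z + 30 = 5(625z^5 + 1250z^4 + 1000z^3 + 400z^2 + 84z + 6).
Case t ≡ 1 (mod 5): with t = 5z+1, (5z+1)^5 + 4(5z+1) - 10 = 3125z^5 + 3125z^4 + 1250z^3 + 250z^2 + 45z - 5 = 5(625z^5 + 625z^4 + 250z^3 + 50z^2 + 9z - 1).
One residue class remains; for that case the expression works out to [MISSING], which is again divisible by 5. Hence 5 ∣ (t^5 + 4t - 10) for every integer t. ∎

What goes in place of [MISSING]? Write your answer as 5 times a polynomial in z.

5(625z^5 + 1875z^4 + 2250z^3 + 1350z^2 + 409z + 49)

The residues treated are {4, 0, 2, 1}, so the missing case is t ≡ 3 (mod 5); write t = 5z+3.
Then (5z+3)^5 + 4(5z+3) - 10 = 3125z^5 + 9375z^4 + 11250z^3 + 6750z^2 + 2045z + 245 = 5(625z^5 + 1875z^4 + 2250z^3 + 1350z^2 + 409z + 49).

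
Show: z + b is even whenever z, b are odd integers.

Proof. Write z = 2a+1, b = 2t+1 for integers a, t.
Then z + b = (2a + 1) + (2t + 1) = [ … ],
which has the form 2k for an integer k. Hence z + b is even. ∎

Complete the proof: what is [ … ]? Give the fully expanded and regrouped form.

Expanding: (2a + 1) + (2t + 1) = 2a + 2t + 2.
Every term is even; pulling out the factor of 2 gives 2(a + t + 1).

2(a + t + 1)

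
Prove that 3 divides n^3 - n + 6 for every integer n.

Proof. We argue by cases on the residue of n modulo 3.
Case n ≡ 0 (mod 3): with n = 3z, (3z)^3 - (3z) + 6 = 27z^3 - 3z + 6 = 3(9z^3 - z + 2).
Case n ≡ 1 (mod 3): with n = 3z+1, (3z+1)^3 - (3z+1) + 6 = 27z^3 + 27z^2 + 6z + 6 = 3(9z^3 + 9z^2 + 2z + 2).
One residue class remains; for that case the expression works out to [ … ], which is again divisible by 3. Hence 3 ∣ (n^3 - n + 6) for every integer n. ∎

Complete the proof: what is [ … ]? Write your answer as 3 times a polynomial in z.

3(9z^3 + 18z^2 + 11z + 4)

Only n ≡ 2 (mod 3) is unaccounted for. Put n = 3z+2:
(3z+2)^3 - (3z+2) + 6 expands to 27z^3 + 54z^2 + 33z + 12,
and factoring out 3 leaves 3(9z^3 + 18z^2 + 11z + 4).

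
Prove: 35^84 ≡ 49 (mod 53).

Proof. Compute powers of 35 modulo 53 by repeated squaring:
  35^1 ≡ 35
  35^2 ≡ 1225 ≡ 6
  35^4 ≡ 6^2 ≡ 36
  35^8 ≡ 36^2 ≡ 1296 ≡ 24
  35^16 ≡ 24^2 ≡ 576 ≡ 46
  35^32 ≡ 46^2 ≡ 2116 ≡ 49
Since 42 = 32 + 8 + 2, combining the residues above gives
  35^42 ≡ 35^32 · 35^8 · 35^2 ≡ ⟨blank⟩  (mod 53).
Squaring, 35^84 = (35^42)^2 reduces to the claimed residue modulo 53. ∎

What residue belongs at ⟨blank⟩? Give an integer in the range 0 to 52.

Multiply the listed residues: 49 · 24 · 6 = 1176 → 7056.
Reducing modulo 53: 7056 = 133·53 + 7, so 35^42 ≡ 7.

7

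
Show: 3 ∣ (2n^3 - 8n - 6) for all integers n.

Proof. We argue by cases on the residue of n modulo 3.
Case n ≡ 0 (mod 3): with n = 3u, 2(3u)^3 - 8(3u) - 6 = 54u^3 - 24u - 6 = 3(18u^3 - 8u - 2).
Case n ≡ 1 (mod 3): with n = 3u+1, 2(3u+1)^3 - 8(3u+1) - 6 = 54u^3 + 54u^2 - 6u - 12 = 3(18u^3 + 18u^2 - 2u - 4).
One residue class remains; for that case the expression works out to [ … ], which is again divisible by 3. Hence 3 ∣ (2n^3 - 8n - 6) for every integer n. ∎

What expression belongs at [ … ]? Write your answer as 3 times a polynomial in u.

Only n ≡ 2 (mod 3) is unaccounted for. Put n = 3u+2:
2(3u+2)^3 - 8(3u+2) - 6 expands to 54u^3 + 108u^2 + 48u - 6,
and factoring out 3 leaves 3(18u^3 + 36u^2 + 16u - 2).

3(18u^3 + 36u^2 + 16u - 2)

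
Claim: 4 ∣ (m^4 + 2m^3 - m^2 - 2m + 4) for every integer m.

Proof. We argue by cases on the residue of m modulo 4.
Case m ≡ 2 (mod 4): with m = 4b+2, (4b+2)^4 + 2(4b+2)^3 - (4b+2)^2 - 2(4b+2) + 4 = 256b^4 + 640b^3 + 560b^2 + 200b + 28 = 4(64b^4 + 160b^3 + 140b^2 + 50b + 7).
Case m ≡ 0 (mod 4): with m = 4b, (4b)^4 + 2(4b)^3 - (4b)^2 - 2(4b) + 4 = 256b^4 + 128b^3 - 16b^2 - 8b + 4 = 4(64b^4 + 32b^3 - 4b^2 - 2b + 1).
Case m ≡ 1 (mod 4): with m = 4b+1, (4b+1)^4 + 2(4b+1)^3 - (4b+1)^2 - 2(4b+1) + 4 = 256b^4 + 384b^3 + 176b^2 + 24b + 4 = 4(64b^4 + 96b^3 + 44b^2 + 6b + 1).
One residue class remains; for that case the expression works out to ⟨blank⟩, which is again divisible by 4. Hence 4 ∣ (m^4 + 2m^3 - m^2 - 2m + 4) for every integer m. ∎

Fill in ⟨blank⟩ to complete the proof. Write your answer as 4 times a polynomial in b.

4(64b^4 + 224b^3 + 284b^2 + 154b + 31)

Only m ≡ 3 (mod 4) is unaccounted for. Put m = 4b+3:
(4b+3)^4 + 2(4b+3)^3 - (4b+3)^2 - 2(4b+3) + 4 expands to 256b^4 + 896b^3 + 1136b^2 + 616b + 124,
and factoring out 4 leaves 4(64b^4 + 224b^3 + 284b^2 + 154b + 31).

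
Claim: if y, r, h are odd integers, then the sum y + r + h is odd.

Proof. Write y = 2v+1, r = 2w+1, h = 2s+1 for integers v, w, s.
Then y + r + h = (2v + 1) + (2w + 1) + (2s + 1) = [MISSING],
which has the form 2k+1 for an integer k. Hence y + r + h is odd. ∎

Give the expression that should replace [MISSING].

(2v + 1) + (2w + 1) + (2s + 1) = 2s + 2v + 2w + 3
= 2(s + v + w + 1) + 1.
Since s + v + w + 1 is an integer, the sum is of the form 2k+1 for an integer k.

2(s + v + w + 1) + 1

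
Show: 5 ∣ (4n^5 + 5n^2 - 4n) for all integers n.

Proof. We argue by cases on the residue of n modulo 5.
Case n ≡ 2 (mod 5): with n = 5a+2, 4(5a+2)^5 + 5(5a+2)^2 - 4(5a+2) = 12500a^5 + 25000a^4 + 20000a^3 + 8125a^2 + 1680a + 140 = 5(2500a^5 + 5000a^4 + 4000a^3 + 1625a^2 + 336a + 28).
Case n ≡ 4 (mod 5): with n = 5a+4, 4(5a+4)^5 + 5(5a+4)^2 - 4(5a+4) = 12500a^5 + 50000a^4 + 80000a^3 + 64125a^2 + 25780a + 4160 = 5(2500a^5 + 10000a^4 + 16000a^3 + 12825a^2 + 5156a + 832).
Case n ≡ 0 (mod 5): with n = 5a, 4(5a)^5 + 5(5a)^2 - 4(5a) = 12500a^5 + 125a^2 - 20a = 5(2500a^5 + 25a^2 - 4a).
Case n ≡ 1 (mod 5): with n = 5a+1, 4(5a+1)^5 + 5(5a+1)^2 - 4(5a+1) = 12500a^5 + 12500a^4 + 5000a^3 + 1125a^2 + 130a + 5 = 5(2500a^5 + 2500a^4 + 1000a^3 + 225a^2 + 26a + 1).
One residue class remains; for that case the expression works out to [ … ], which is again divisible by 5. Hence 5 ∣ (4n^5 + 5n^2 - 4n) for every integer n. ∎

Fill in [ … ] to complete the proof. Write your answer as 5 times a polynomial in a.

The residues treated are {2, 4, 0, 1}, so the missing case is n ≡ 3 (mod 5); write n = 5a+3.
Then 4(5a+3)^5 + 5(5a+3)^2 - 4(5a+3) = 12500a^5 + 37500a^4 + 45000a^3 + 27125a^2 + 8230a + 1005 = 5(2500a^5 + 7500a^4 + 9000a^3 + 5425a^2 + 1646a + 201).

5(2500a^5 + 7500a^4 + 9000a^3 + 5425a^2 + 1646a + 201)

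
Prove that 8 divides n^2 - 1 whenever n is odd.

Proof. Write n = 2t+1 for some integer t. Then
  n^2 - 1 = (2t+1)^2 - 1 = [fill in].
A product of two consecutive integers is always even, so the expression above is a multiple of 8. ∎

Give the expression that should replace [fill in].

4t(t + 1)

(2t+1)^2 - 1 = 4t^2 + 4t + 1 - 1 = 4t^2 + 4t = 4t(t+1).
Since t and t+1 are consecutive, t(t+1) is even, and 4·(even) is a multiple of 8.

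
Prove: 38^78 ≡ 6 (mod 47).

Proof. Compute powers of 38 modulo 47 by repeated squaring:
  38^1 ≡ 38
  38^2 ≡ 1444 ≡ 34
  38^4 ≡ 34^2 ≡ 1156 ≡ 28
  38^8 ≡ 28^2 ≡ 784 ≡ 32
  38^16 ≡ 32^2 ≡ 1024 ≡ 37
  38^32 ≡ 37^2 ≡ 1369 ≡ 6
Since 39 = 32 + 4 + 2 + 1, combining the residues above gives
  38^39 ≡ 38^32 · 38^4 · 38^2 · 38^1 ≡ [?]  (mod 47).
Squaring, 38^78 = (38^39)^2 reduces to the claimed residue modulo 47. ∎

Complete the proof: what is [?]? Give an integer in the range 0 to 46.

10

38^32 · 38^4 · 38^2 · 38^1 ≡ 6 · 28 · 34 · 38 = 217056.
217056 mod 47 = 10, so 38^39 ≡ 10 (mod 47).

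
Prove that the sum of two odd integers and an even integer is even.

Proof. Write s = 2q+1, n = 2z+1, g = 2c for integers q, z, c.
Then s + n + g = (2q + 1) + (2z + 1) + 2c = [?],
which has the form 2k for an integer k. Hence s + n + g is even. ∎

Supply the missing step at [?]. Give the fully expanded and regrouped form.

2(c + q + z + 1)

(2q + 1) + (2z + 1) + 2c = 2c + 2q + 2z + 2
= 2(c + q + z + 1).
Since c + q + z + 1 is an integer, the sum is of the form 2k for an integer k.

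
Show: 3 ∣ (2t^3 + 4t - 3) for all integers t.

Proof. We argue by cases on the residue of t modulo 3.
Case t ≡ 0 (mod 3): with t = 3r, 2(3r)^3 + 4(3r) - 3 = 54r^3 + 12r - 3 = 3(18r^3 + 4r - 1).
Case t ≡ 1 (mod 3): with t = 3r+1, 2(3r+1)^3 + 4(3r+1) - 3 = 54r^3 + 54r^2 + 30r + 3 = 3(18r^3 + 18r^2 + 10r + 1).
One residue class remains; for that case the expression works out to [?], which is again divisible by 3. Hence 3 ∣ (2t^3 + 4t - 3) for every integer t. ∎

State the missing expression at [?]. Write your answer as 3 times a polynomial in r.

Only t ≡ 2 (mod 3) is unaccounted for. Put t = 3r+2:
2(3r+2)^3 + 4(3r+2) - 3 expands to 54r^3 + 108r^2 + 84r + 21,
and factoring out 3 leaves 3(18r^3 + 36r^2 + 28r + 7).

3(18r^3 + 36r^2 + 28r + 7)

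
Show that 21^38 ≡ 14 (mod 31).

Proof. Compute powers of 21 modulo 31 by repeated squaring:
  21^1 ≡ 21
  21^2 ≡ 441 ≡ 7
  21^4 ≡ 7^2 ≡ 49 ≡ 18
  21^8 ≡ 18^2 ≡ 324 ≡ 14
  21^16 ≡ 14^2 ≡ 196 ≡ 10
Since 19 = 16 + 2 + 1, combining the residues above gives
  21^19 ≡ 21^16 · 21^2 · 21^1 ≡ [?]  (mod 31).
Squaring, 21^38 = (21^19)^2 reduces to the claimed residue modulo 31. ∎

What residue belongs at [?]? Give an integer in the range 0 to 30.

21^16 · 21^2 · 21^1 ≡ 10 · 7 · 21 = 1470.
1470 mod 31 = 13, so 21^19 ≡ 13 (mod 31).

13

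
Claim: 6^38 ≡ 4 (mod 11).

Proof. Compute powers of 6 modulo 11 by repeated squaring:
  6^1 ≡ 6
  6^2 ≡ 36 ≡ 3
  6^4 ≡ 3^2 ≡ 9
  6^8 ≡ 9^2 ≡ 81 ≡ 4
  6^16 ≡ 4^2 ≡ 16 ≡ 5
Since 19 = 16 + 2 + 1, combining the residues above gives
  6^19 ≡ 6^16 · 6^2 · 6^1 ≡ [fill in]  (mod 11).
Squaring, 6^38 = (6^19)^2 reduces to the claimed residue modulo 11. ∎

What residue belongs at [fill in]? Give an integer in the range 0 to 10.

6^16 · 6^2 · 6^1 ≡ 5 · 3 · 6 = 90.
90 mod 11 = 2, so 6^19 ≡ 2 (mod 11).

2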